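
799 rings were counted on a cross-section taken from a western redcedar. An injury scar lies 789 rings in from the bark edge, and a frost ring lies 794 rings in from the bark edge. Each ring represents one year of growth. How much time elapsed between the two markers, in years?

5 years

The two markers are separated by 794 − 789 = 5 rings.
At one ring per year, 5 years elapsed between them.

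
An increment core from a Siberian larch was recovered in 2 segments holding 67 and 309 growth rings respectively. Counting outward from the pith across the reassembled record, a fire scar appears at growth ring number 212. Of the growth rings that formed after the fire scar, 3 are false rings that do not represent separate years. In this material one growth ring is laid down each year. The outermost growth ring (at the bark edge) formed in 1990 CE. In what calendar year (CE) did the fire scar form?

Total growth rings = 67 + 309 = 376.
376 − 212 = 164 growth rings lie beyond the fire scar toward the bark edge.
Excluding 3 false growth rings: 164 − 3 = 161.
1990 − 161 = 1829 CE.

1829 CE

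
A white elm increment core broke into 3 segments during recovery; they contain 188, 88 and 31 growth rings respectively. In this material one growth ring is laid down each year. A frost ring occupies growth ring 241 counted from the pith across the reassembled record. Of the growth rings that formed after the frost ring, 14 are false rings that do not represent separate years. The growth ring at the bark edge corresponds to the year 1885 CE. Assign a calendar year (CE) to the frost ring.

1833 CE

Total growth rings = 188 + 88 + 31 = 307.
307 − 241 = 66 growth rings lie beyond the frost ring toward the bark edge.
Excluding 14 false growth rings: 66 − 14 = 52.
Counting back 52 years from 1885 CE places the frost ring in 1885 − 52 = 1833 CE.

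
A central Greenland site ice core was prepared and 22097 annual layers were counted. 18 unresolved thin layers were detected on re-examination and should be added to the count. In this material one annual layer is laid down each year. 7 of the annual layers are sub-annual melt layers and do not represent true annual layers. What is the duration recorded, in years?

Correcting the raw count gives 22097 − 7 + 18 = 22108 true annual layers.
With a one-to-one annual layer periodicity this is 22108 years.

22108 years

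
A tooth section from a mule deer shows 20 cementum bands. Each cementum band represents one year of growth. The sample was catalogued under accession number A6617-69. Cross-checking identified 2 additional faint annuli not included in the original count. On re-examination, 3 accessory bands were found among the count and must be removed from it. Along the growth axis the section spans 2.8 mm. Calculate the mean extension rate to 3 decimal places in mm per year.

0.147 mm per year

Correcting the raw count gives 20 − 3 + 2 = 19 true cementum bands.
Mean rate = 2.8 mm / 19 years ≈ 0.147 mm per year.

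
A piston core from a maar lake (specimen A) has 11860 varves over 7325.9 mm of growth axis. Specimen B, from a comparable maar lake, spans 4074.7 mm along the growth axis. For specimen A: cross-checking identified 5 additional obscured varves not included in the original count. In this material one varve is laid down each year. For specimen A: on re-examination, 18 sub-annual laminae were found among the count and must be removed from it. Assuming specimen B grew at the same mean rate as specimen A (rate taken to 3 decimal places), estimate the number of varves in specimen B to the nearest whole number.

Specimen A: true varve count = 11860 − 18 + 5 = 11847.
A: 7325.9 mm over 11847 years gives 7325.9 / 11847 ≈ 0.618 mm/year.
For B, 4074.7 / 0.618 = 6593.37 years ≈ 6593 varves.

6593 varves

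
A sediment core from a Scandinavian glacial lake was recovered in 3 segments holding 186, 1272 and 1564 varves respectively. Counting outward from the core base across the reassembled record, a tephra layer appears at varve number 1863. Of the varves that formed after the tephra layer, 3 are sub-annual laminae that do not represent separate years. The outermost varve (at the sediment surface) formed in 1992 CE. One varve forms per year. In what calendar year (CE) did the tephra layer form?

Total varves = 186 + 1272 + 1564 = 3022.
Between varve 1863 and the sediment surface there are 3022 − 1863 = 1159 varves.
Excluding 3 false varves: 1159 − 3 = 1156.
The varve at the sediment surface is 1992 CE, so the tephra layer dates to 1992 − 1156 = 836 CE.

836 CE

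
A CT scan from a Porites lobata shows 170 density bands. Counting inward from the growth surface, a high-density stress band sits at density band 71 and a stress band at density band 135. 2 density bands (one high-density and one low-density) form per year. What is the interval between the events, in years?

The two markers are separated by 135 − 71 = 64 density bands.
64 density bands at 2 per year is 64 / 2 = 32 years.

32 years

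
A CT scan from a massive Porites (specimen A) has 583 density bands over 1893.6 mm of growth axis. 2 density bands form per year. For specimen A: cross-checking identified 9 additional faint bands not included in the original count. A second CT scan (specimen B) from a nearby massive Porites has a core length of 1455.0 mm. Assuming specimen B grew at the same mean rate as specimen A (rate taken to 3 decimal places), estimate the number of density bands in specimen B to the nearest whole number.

Specimen A: true density band count = 583 + 9 = 592.
Specimen A: 592 density bands at 2 per year is 592 / 2 = 296 years.
A: 1893.6 mm over 296 years gives 1893.6 / 296 ≈ 6.397 mm/yr.
For B, 1455.0 / 6.397 = 227.45 years; at 2 density bands per year that is 227.45 × 2 ≈ 455 density bands.

455 density bands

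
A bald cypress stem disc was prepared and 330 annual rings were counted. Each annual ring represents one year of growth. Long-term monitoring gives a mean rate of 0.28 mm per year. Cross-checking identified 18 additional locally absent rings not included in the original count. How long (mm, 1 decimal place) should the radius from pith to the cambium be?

True annual ring count = 330 + 18 = 348.
Length ≈ 0.28 × 348 = 97.4 mm.

97.4 mm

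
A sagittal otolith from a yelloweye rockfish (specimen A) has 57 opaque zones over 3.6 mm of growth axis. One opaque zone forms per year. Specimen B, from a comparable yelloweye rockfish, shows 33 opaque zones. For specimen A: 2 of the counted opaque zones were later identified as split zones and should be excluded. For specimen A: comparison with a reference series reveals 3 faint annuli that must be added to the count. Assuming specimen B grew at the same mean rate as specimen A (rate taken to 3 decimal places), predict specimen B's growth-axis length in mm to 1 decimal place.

2.0 mm

Specimen A: correcting the raw count gives 57 − 2 + 3 = 58 true opaque zones.
A: 3.6 mm over 58 years gives 3.6 / 58 ≈ 0.062 mm/year.
B's length ≈ 0.062 × 33 = 2.0 mm.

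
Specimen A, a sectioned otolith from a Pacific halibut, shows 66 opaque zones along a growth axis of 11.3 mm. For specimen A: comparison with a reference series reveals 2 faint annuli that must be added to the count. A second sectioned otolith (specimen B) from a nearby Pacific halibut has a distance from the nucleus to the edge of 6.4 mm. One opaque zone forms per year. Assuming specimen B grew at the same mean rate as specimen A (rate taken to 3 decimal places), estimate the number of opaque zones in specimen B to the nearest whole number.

Specimen A: after corrections the count is 66 + 2 = 68 opaque zones.
A: Mean rate = 11.3 mm / 68 years ≈ 0.166 mm per year.
For B, 6.4 / 0.166 = 38.55 years ≈ 39 opaque zones.

39 opaque zones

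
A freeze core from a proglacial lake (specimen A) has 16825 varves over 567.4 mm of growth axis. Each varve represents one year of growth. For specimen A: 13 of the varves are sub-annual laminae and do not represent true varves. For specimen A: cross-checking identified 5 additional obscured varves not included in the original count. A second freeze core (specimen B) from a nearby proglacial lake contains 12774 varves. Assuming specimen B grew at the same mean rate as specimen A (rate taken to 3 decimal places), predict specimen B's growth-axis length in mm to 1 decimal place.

Specimen A: adjusted count: 16825 − 13 + 5 = 16817 varves.
A: 567.4 mm over 16817 years gives 567.4 / 16817 ≈ 0.034 mm/year.
For B, 0.034 mm/year × 12774 years = 434.3 mm.

434.3 mm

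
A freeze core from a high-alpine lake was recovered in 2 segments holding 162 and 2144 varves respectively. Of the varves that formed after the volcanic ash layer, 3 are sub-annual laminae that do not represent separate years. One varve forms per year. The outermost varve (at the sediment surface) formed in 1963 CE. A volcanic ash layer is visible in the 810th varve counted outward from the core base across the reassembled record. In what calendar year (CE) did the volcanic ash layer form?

Total varves = 162 + 2144 = 2306.
The volcanic ash layer sits at varve 810 from the core base, so 2306 − 810 = 1496 varves formed after it.
Excluding 3 false varves: 1496 − 3 = 1493.
Counting back 1493 years from 1963 CE places the volcanic ash layer in 1963 − 1493 = 470 CE.

470 CE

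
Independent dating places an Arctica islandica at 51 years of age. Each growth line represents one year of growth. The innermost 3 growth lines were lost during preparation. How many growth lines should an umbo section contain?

48 growth lines

At one growth line per year, 51 years correspond to 51 growth lines.
Subtracting the 3 growth lines not captured gives 51 − 3 = 48 growth lines in the record.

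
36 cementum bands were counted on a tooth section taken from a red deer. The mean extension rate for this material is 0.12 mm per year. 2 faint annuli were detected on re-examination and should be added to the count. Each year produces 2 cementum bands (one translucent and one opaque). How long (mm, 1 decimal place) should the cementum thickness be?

True cementum band count = 36 + 2 = 38.
38 cementum bands at 2 per year is 38 / 2 = 19 years.
Predicted length = 0.12 mm/year × 19 years = 2.3 mm.

2.3 mm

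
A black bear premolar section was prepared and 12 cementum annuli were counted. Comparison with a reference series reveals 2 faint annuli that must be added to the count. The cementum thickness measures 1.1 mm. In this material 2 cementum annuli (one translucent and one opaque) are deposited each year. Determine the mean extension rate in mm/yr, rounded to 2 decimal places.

0.16 mm/yr

Adjusted count: 12 + 2 = 14 cementum annuli.
14 cementum annuli at 2 per year is 14 / 2 = 7 years.
Mean rate = 1.1 mm / 7 years ≈ 0.16 mm/yr.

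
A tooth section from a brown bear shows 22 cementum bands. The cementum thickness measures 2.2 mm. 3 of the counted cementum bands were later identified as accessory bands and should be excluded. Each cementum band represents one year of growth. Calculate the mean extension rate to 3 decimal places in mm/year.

After corrections the count is 22 − 3 = 19 cementum bands.
2.2 mm over 19 years gives 2.2 / 19 ≈ 0.116 mm/year.

0.116 mm/year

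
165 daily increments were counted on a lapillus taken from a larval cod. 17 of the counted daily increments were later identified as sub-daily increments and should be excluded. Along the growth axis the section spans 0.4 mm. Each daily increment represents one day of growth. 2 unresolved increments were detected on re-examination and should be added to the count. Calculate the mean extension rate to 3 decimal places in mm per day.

Correcting the raw count gives 165 − 17 + 2 = 150 true daily increments.
Extension rate ≈ 0.4 / 150 = 0.003 mm per day.

0.003 mm per day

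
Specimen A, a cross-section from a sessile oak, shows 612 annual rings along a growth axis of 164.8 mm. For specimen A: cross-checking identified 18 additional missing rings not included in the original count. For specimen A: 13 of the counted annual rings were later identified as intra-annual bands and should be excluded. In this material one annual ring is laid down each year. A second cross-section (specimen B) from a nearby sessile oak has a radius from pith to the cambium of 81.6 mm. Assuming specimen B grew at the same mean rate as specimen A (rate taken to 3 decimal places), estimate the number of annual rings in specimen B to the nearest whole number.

306 annual rings

Specimen A: true annual ring count = 612 − 13 + 18 = 617.
A: Mean rate = 164.8 mm / 617 years ≈ 0.267 mm/yr.
For B, 81.6 / 0.267 = 305.62 years ≈ 306 annual rings.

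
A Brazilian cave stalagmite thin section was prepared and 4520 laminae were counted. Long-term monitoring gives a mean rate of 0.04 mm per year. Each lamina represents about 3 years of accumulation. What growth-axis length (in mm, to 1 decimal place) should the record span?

542.4 mm

4520 laminae at 3 years each span 4520 × 3 = 13560 years.
Length ≈ 0.04 × 13560 = 542.4 mm.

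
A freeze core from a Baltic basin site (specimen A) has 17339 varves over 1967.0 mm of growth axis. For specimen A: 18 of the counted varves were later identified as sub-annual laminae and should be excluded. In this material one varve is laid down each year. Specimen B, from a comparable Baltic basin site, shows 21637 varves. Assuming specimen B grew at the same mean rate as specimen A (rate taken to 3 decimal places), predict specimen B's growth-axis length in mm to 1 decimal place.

Specimen A: true varve count = 17339 − 18 = 17321.
A: Mean rate = 1967.0 mm / 17321 years ≈ 0.114 mm/yr.
For B, 0.114 mm/year × 21637 years = 2466.6 mm.

2466.6 mm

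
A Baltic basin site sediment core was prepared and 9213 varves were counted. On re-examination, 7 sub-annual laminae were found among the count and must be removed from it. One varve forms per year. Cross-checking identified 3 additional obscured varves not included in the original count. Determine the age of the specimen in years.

True varve count = 9213 − 7 + 3 = 9209.
With a one-to-one varve periodicity this is 9209 years.

9209 years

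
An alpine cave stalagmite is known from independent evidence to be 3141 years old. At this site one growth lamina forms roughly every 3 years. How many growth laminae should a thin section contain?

Expected growth laminae: 3141 / 3 = 1047.
So 1047 growth laminae should be present.

1047 growth laminae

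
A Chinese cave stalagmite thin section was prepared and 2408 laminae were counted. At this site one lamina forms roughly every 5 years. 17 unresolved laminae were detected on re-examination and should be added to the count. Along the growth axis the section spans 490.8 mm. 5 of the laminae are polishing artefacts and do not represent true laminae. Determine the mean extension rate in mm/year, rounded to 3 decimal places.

After corrections the count is 2408 − 5 + 17 = 2420 laminae.
Multiplying by 5 years per lamina: 2420 × 5 = 12100 years.
Extension rate ≈ 490.8 / 12100 = 0.041 mm/year.

0.041 mm/year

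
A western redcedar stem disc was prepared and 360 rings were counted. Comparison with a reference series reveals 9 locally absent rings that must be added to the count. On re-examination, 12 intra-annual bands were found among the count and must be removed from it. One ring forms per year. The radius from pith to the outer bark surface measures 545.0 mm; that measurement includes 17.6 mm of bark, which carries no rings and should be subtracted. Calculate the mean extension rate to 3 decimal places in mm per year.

1.477 mm per year

Adjusted count: 360 − 12 + 9 = 357 rings.
Net length = 545.0 − 17.6 = 527.4 mm.
Extension rate ≈ 527.4 / 357 = 1.477 mm per year.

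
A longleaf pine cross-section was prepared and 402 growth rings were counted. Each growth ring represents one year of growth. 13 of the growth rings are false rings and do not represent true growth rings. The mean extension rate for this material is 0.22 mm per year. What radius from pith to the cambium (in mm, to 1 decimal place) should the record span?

85.6 mm

After corrections the count is 402 − 13 = 389 growth rings.
Length ≈ 0.22 × 389 = 85.6 mm.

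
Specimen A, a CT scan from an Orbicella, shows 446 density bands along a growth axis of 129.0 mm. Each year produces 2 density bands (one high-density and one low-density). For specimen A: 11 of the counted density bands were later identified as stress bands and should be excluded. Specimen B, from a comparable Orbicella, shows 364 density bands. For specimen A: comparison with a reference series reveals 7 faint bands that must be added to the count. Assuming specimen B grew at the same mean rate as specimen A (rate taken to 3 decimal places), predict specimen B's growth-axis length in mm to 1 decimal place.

106.3 mm

Specimen A: after corrections the count is 446 − 11 + 7 = 442 density bands.
Specimen A: 442 density bands at 2 per year is 442 / 2 = 221 years.
A: Mean rate = 129.0 mm / 221 years ≈ 0.584 mm/yr.
Specimen B: 364 density bands at 2 per year is 364 / 2 = 182 years. For B, 0.584 mm/year × 182 years = 106.3 mm.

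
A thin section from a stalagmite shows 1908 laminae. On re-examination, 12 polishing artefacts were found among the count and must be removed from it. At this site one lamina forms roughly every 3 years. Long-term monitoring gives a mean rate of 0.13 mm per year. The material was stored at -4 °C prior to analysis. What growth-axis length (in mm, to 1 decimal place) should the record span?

True lamina count = 1908 − 12 = 1896.
1896 laminae at 3 years each span 1896 × 3 = 5688 years.
5688 years at 0.13 mm/year gives 0.13 × 5688 = 739.4 mm.

739.4 mm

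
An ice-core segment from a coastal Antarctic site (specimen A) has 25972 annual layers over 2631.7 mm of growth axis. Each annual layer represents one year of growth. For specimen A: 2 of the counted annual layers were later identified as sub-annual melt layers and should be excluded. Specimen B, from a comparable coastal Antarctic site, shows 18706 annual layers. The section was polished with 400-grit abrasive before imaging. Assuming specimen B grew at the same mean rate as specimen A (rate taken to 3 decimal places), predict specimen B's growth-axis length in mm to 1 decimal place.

1889.3 mm

Specimen A: adjusted count: 25972 − 2 = 25970 annual layers.
A: Extension rate ≈ 2631.7 / 25970 = 0.101 mm/yr.
B's length ≈ 0.101 × 18706 = 1889.3 mm.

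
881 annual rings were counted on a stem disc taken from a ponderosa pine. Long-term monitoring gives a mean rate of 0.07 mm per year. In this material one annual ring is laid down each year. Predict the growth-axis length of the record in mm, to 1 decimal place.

The record spans 881 years at 0.07 mm per year.
881 years at 0.07 mm/year gives 0.07 × 881 = 61.7 mm.

61.7 mm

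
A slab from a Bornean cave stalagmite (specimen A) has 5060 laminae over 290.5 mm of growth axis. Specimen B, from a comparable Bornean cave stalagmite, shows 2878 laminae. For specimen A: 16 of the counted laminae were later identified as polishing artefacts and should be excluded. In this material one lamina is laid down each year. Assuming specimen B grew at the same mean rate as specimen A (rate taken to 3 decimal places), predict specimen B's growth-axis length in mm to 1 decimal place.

Specimen A: adjusted count: 5060 − 16 = 5044 laminae.
A: 290.5 mm over 5044 years gives 290.5 / 5044 ≈ 0.058 mm per year.
For B, 0.058 mm/year × 2878 years = 166.9 mm.

166.9 mm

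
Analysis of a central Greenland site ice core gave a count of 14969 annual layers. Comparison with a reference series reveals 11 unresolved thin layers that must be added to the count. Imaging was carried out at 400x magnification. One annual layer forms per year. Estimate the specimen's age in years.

After corrections the count is 14969 + 11 = 14980 annual layers.
With a one-to-one annual layer periodicity this is 14980 years.

14980 yr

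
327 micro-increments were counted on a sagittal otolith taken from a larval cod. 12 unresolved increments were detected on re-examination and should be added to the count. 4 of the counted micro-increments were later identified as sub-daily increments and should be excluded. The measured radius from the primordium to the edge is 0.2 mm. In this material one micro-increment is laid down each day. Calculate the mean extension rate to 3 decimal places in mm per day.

Adjusted count: 327 − 4 + 12 = 335 micro-increments.
0.2 mm over 335 days gives 0.2 / 335 ≈ 0.001 mm per day.

0.001 mm per day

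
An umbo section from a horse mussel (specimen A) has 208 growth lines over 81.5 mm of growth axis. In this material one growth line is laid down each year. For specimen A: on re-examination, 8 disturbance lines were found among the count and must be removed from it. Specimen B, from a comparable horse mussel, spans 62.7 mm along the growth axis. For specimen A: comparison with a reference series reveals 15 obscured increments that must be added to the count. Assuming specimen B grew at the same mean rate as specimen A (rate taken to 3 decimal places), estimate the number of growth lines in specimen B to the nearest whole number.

165 growth lines

Specimen A: adjusted count: 208 − 8 + 15 = 215 growth lines.
A: 81.5 mm over 215 years gives 81.5 / 215 ≈ 0.379 mm per year.
B spans 62.7 / 0.379 = 165.44 years ≈ 165 growth lines.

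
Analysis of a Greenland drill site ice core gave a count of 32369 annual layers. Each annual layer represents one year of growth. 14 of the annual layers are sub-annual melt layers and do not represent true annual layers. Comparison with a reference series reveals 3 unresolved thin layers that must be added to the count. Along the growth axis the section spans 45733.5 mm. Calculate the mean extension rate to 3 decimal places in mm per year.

After corrections the count is 32369 − 14 + 3 = 32358 annual layers.
Mean rate = 45733.5 mm / 32358 years ≈ 1.413 mm per year.

1.413 mm per year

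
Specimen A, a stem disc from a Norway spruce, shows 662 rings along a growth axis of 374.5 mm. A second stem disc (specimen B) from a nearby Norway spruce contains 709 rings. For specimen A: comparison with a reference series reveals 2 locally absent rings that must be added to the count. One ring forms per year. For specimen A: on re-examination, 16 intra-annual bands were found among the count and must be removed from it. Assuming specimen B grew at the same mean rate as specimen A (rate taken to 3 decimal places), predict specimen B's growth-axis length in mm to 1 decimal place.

Specimen A: adjusted count: 662 − 16 + 2 = 648 rings.
A: Extension rate ≈ 374.5 / 648 = 0.578 mm/year.
B's length ≈ 0.578 × 709 = 409.8 mm.

409.8 mm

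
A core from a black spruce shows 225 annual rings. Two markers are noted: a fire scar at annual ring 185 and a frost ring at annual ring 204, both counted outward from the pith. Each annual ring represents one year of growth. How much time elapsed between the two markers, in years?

19 years

204 − 185 = 19 annual rings lie between the two events.
At one annual ring per year, 19 years elapsed between them.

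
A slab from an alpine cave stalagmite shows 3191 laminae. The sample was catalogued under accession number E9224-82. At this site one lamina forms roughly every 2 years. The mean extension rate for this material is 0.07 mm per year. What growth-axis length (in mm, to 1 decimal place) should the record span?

At 2 years per lamina, 3191 × 2 = 6382 years.
Length ≈ 0.07 × 6382 = 446.7 mm.

446.7 mm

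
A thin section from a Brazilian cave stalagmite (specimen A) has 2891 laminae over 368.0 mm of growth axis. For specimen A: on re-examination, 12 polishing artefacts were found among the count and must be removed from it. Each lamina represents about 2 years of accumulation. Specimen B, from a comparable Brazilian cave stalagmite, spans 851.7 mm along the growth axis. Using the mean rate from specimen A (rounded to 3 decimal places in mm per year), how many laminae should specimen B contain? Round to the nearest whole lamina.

6654 laminae

Specimen A: correcting the raw count gives 2891 − 12 = 2879 true laminae.
Specimen A: multiplying by 2 years per lamina: 2879 × 2 = 5758 years.
A: Mean rate = 368.0 mm / 5758 years ≈ 0.064 mm per year.
Specimen B: 851.7 mm / 0.064 mm per year = 13307.81 years; at 2 years per lamina that is 13307.81 / 2 ≈ 6654 laminae.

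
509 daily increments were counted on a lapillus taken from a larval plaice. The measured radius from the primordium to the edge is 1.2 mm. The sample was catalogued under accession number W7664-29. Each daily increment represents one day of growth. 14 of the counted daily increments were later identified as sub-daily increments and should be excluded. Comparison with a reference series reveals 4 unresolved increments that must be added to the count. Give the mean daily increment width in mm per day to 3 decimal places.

0.002 mm per day

Adjusted count: 509 − 14 + 4 = 499 daily increments.
Mean rate = 1.2 mm / 499 days ≈ 0.002 mm per day.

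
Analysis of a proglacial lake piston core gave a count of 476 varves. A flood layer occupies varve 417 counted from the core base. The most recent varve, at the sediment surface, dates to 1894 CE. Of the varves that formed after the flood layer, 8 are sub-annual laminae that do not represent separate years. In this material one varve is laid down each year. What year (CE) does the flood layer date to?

1843 CE

Between varve 417 and the sediment surface there are 476 − 417 = 59 varves.
Excluding 8 false varves: 59 − 8 = 51.
The varve at the sediment surface is 1894 CE, so the flood layer dates to 1894 − 51 = 1843 CE.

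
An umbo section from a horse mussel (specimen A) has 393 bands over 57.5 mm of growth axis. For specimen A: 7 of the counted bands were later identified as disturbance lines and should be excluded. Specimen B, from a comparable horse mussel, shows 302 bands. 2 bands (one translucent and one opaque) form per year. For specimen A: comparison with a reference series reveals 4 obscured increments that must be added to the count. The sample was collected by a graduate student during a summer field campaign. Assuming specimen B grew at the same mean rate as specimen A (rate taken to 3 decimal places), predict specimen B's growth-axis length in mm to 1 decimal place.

Specimen A: after corrections the count is 393 − 7 + 4 = 390 bands.
Specimen A: dividing by 2 bands per year: 390 / 2 = 195 years.
A: 57.5 mm over 195 years gives 57.5 / 195 ≈ 0.295 mm/yr.
Specimen B: with 2 bands per year, 302 / 2 = 151 years. B's length ≈ 0.295 × 151 = 44.5 mm.

44.5 mm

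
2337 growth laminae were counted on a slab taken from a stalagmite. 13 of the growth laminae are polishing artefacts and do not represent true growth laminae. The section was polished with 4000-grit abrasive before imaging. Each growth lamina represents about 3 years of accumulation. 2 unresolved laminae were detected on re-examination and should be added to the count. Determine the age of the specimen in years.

6978 years

After corrections the count is 2337 − 13 + 2 = 2326 growth laminae.
2326 growth laminae at 3 years each span 2326 × 3 = 6978 years.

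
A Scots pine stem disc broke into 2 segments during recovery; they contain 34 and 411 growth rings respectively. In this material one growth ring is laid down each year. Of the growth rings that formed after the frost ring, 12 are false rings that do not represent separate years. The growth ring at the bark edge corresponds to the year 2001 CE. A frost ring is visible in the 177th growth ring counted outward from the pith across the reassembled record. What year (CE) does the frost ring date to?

Total growth rings = 34 + 411 = 445.
445 − 177 = 268 growth rings lie beyond the frost ring toward the bark edge.
Removing the 12 false growth rings leaves 268 − 12 = 256 true growth rings beyond the frost ring.
Counting back 256 years from 2001 CE places the frost ring in 2001 − 256 = 1745 CE.

1745 CE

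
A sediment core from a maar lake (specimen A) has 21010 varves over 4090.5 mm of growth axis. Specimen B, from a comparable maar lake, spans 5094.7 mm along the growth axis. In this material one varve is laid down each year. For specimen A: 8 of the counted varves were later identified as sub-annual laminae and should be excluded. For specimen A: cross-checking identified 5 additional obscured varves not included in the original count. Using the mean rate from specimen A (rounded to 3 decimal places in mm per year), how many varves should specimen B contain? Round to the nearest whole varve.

Specimen A: true varve count = 21010 − 8 + 5 = 21007.
A: Mean rate = 4090.5 mm / 21007 years ≈ 0.195 mm/yr.
For B, 5094.7 / 0.195 = 26126.67 years ≈ 26127 varves.

26127 varves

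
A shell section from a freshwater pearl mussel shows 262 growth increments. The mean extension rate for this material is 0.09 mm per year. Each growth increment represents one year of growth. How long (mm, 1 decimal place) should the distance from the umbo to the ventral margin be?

The record spans 262 years at 0.09 mm per year.
Predicted length = 0.09 mm/year × 262 years = 23.6 mm.

23.6 mm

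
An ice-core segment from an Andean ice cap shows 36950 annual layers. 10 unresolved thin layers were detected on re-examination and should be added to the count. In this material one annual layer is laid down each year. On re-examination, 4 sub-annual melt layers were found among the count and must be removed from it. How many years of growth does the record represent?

Adjusted count: 36950 − 4 + 10 = 36956 annual layers.
At one annual layer per year, that is 36956 years.

36956 years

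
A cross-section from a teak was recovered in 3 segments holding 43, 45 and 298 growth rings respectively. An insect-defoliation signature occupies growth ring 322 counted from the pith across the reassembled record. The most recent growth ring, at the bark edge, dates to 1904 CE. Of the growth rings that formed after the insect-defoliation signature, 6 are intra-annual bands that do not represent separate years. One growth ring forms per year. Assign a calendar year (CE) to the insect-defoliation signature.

Total growth rings = 43 + 45 + 298 = 386.
Between growth ring 322 and the bark edge there are 386 − 322 = 64 growth rings.
64 − 6 false = 58 true growth rings after the insect-defoliation signature.
Counting back 58 years from 1904 CE places the insect-defoliation signature in 1904 − 58 = 1846 CE.

1846 CE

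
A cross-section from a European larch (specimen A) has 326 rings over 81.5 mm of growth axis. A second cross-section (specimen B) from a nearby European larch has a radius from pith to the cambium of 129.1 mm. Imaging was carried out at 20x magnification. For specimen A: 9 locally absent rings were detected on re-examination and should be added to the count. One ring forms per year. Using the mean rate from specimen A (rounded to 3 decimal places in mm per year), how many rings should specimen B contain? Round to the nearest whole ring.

531 rings

Specimen A: after corrections the count is 326 + 9 = 335 rings.
A: Mean rate = 81.5 mm / 335 years ≈ 0.243 mm/yr.
Specimen B: 129.1 mm / 0.243 mm per year = 531.28 years ≈ 531 rings.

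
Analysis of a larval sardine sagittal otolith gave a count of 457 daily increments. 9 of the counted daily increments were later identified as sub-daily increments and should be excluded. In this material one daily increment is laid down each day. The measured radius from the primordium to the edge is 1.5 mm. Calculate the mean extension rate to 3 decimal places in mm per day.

0.003 mm per day

Adjusted count: 457 − 9 = 448 daily increments.
Extension rate ≈ 1.5 / 448 = 0.003 mm per day.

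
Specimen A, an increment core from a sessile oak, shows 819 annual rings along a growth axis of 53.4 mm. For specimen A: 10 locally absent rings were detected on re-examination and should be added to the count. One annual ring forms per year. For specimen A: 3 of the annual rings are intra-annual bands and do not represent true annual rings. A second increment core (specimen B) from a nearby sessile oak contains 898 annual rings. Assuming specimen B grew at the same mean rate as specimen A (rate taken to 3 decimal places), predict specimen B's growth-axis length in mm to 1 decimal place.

Specimen A: true annual ring count = 819 − 3 + 10 = 826.
A: 53.4 mm over 826 years gives 53.4 / 826 ≈ 0.065 mm/yr.
Length of B = 0.065 × 898 = 58.4 mm.

58.4 mm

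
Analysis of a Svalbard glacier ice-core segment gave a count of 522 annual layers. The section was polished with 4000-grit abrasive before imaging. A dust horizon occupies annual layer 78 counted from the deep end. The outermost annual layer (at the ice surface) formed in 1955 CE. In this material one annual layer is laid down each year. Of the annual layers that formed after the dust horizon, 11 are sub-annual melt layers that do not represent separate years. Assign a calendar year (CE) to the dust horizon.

Between annual layer 78 and the ice surface there are 522 − 78 = 444 annual layers.
Excluding 11 false annual layers: 444 − 11 = 433.
The annual layer at the ice surface is 1955 CE, so the dust horizon dates to 1955 − 433 = 1522 CE.

1522 CE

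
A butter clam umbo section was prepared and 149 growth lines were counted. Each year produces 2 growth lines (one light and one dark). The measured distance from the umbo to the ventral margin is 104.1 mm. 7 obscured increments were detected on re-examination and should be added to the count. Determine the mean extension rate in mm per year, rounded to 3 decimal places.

Adjusted count: 149 + 7 = 156 growth lines.
Dividing by 2 growth lines per year: 156 / 2 = 78 years.
104.1 mm over 78 years gives 104.1 / 78 ≈ 1.335 mm per year.

1.335 mm per year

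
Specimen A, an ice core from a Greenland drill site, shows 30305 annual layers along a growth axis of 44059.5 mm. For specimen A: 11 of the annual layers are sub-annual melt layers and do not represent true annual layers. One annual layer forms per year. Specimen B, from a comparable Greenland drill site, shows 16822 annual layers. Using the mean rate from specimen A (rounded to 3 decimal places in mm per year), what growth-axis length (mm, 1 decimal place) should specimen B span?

24459.2 mm

Specimen A: correcting the raw count gives 30305 − 11 = 30294 true annual layers.
A: Mean rate = 44059.5 mm / 30294 years ≈ 1.454 mm per year.
B's length ≈ 1.454 × 16822 = 24459.2 mm.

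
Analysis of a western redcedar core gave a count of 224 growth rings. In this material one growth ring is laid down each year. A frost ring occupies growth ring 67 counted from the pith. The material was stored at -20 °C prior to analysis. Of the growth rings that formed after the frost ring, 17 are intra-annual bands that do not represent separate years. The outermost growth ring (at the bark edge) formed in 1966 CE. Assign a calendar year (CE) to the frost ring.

The frost ring sits at growth ring 67 from the pith, so 224 − 67 = 157 growth rings formed after it.
Excluding 17 false growth rings: 157 − 17 = 140.
Counting back 140 years from 1966 CE places the frost ring in 1966 − 140 = 1826 CE.

1826 CE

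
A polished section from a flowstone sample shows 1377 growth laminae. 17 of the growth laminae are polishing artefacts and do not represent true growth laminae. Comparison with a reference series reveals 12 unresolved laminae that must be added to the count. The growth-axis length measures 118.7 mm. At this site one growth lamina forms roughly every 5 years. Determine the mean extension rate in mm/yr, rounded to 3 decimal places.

0.017 mm/yr

Correcting the raw count gives 1377 − 17 + 12 = 1372 true growth laminae.
Multiplying by 5 years per growth lamina: 1372 × 5 = 6860 years.
Mean rate = 118.7 mm / 6860 years ≈ 0.017 mm/yr.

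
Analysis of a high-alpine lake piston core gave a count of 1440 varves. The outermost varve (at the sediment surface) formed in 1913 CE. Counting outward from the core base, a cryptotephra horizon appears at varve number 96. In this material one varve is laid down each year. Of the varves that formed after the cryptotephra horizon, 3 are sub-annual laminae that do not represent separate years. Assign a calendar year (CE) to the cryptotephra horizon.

The cryptotephra horizon sits at varve 96 from the core base, so 1440 − 96 = 1344 varves formed after it.
1344 − 3 false = 1341 true varves after the cryptotephra horizon.
The varve at the sediment surface is 1913 CE, so the cryptotephra horizon dates to 1913 − 1341 = 572 CE.

572 CE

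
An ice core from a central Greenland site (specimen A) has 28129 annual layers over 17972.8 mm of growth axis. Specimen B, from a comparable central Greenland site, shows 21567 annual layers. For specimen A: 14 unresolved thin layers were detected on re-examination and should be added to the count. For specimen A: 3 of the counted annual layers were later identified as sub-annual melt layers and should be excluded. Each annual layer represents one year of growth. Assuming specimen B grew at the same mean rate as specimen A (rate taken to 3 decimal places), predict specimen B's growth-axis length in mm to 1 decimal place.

Specimen A: correcting the raw count gives 28129 − 3 + 14 = 28140 true annual layers.
A: 17972.8 mm over 28140 years gives 17972.8 / 28140 ≈ 0.639 mm/yr.
B's length ≈ 0.639 × 21567 = 13781.3 mm.

13781.3 mm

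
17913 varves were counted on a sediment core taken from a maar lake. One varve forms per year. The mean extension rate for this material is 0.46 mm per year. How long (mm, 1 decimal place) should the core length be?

8240.0 mm

17913 years of growth are recorded.
17913 years at 0.46 mm/year gives 0.46 × 17913 = 8240.0 mm.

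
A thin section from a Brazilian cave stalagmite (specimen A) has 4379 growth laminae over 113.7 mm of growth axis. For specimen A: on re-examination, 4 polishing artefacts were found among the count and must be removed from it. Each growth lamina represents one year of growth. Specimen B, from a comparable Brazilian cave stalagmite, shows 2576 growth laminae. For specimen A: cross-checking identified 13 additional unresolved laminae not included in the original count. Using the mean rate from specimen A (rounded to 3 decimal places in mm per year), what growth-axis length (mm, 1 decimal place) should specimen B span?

67.0 mm

Specimen A: adjusted count: 4379 − 4 + 13 = 4388 growth laminae.
A: 113.7 mm over 4388 years gives 113.7 / 4388 ≈ 0.026 mm per year.
Length of B = 0.026 × 2576 = 67.0 mm.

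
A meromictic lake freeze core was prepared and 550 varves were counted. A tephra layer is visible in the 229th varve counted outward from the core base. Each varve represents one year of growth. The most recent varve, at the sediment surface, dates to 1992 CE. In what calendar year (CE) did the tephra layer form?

550 − 229 = 321 varves lie beyond the tephra layer toward the sediment surface.
1992 − 321 = 1671 CE.

1671 CE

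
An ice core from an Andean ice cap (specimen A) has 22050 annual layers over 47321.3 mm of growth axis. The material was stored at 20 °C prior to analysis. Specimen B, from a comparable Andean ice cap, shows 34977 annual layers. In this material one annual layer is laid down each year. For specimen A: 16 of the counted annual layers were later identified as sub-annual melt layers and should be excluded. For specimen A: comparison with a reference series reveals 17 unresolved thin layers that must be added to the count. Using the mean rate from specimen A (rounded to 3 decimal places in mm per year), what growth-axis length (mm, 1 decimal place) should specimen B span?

Specimen A: true annual layer count = 22050 − 16 + 17 = 22051.
A: 47321.3 mm over 22051 years gives 47321.3 / 22051 ≈ 2.146 mm/yr.
For B, 2.146 mm/year × 34977 years = 75060.6 mm.

75060.6 mm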